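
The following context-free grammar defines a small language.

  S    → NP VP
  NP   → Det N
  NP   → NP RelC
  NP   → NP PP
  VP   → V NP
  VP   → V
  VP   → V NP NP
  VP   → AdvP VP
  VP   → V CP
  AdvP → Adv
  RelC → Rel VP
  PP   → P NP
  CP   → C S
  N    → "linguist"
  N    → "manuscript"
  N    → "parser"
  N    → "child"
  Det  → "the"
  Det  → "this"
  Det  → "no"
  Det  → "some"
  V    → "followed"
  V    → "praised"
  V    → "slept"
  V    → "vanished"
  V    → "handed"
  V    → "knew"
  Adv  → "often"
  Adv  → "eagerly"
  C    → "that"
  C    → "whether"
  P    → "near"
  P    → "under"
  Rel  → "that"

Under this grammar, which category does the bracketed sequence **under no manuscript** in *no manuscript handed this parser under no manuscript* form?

S
  NP
    Det: no
    N: manuscript
  VP
    V: handed
    NP
      NP
        Det: this
        N: parser
      PP
        P: under
        NP
          Det: no
          N: manuscript
The span 'under no manuscript' is the PP node built by PP → P NP.

PP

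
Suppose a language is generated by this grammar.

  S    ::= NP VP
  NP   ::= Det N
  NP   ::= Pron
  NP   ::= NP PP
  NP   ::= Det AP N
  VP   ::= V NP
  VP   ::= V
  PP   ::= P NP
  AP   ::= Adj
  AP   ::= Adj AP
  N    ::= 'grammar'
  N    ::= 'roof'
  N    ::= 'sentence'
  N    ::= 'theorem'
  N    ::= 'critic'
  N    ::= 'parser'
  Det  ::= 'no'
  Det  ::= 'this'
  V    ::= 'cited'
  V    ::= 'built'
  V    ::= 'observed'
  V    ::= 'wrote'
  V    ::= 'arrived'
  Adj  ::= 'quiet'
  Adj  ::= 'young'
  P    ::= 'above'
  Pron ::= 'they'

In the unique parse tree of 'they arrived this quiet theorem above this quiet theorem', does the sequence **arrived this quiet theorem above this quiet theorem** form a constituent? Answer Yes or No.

Yes

[S [NP [Pron they]] [VP [V arrived] [NP [NP [Det this] [AP [Adj quiet]] [N theorem]] [PP [P above] [NP [Det this] [AP [Adj quiet]] [N theorem]]]]]]
The words 'arrived this quiet theorem above this quiet theorem' are exhaustively dominated by a single VP node (built by VP → V NP), so they form a constituent.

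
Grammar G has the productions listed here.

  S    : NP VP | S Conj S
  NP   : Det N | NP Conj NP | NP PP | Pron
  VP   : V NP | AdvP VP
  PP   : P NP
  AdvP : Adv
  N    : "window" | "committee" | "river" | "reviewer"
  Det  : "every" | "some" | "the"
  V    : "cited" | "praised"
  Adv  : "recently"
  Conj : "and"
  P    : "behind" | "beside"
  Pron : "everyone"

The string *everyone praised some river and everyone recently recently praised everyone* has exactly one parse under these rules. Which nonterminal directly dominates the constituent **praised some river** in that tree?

S
  S
    NP
      Pron: everyone
    VP
      V: praised
      NP
        Det: some
        N: river
  Conj: and
  S
    NP
      Pron: everyone
    VP
      AdvP
        Adv: recently
      VP
        AdvP
          Adv: recently
        VP
          V: praised
          NP
            Pron: everyone
The span 'praised some river' is the VP node built by VP → V NP.
Its mother is the S built by S → NP VP.

S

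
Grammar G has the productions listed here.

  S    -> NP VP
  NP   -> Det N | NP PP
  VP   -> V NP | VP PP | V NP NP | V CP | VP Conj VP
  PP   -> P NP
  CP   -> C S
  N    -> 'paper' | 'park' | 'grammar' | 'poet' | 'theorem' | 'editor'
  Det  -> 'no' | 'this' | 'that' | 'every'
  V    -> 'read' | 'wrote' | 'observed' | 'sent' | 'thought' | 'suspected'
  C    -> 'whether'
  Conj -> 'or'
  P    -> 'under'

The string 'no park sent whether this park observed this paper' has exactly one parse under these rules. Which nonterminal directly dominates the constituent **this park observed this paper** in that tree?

CP

[S [NP [Det no] [N park]] [VP [V sent] [CP [C whether] [S [NP [Det this] [N park]] [VP [V observed] [NP [Det this] [N paper]]]]]]]
The span 'this park observed this paper' is the S node built by S → NP VP.
Its mother is the CP built by CP → C S.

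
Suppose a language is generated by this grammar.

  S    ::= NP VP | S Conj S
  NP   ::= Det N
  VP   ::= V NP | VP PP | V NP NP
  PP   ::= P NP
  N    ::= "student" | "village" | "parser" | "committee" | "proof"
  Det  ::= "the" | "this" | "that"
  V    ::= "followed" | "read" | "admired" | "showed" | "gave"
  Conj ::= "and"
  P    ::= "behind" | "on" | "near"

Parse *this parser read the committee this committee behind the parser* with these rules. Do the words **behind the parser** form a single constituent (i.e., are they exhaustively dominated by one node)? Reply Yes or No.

[S [NP [Det this] [N parser]] [VP [VP [V read] [NP [Det the] [N committee]] [NP [Det this] [N committee]]] [PP [P behind] [NP [Det the] [N parser]]]]]
The words 'behind the parser' are exhaustively dominated by a single PP node (built by PP → P NP), so they form a constituent.

Yes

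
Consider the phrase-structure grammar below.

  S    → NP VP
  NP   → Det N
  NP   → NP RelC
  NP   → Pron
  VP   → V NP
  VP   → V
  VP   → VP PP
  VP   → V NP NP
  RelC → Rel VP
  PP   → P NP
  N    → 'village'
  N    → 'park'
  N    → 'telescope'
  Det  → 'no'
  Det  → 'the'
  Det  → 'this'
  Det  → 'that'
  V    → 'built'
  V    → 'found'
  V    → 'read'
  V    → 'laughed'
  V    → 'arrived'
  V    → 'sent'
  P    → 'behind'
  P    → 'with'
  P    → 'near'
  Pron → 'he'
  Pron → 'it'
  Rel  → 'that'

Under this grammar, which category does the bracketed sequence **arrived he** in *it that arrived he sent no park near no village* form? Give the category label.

VP

[S [NP [NP [Pron it]] [RelC [Rel that] [VP [V arrived] [NP [Pron he]]]]] [VP [VP [V sent] [NP [Det no] [N park]]] [PP [P near] [NP [Det no] [N village]]]]]
The span 'arrived he' is the VP node built by VP → V NP.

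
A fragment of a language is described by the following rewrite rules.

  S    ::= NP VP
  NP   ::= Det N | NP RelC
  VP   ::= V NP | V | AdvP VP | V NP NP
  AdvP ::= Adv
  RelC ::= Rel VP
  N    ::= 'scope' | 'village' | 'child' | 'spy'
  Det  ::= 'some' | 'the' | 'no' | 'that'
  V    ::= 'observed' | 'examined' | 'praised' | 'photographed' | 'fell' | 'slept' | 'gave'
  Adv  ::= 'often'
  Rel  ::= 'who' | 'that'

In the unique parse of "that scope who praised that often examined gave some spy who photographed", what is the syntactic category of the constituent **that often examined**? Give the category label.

RelC

[S [NP [NP [NP [Det that] [N scope]] [RelC [Rel who] [VP [V praised]]]] [RelC [Rel that] [VP [AdvP [Adv often]] [VP [V examined]]]]] [VP [V gave] [NP [NP [Det some] [N spy]] [RelC [Rel who] [VP [V photographed]]]]]]
The span 'that often examined' is the RelC node built by RelC → Rel VP.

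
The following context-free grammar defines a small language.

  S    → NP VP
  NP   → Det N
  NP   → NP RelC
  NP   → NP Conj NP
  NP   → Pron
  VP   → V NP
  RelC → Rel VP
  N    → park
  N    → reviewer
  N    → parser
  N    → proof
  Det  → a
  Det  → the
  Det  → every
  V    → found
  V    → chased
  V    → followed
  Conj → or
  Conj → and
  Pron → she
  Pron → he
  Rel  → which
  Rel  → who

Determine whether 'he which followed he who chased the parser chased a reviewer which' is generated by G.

For S → NP VP, every NP-prefix leaves a non-VP remainder: after 'he' the remainder is not a VP; after 'he which followed he' the remainder is not a VP; after 'he which followed he who chased the parser' the remainder is not a VP.

Ungrammatical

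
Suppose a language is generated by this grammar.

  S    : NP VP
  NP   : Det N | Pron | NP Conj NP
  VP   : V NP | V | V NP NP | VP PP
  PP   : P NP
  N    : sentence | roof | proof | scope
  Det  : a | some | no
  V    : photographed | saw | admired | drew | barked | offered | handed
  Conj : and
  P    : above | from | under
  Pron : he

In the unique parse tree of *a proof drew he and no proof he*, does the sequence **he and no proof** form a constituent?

Yes

[S [NP [Det a] [N proof]] [VP [V drew] [NP [NP [Pron he]] [Conj and] [NP [Det no] [N proof]]] [NP [Pron he]]]]
The words 'he and no proof' are exhaustively dominated by a single NP node (built by NP → NP Conj NP), so they form a constituent.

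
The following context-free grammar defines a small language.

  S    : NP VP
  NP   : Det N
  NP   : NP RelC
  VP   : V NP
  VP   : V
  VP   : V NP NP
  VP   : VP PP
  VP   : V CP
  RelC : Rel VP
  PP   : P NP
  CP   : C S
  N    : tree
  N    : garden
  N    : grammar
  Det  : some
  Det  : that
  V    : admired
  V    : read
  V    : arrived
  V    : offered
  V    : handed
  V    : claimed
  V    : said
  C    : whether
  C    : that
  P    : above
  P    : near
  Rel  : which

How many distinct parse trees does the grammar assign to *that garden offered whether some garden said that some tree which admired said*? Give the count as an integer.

1

[S [NP [Det that] [N garden]] [VP [V offered] [CP [C whether] [S [NP [Det some] [N garden]] [VP [V said] [CP [C that] [S [NP [NP [Det some] [N tree]] [RelC [Rel which] [VP [V admired]]]] [VP [V said]]]]]]]]]
No rule offers an alternative attachment or grouping for any span, so this is the only derivation.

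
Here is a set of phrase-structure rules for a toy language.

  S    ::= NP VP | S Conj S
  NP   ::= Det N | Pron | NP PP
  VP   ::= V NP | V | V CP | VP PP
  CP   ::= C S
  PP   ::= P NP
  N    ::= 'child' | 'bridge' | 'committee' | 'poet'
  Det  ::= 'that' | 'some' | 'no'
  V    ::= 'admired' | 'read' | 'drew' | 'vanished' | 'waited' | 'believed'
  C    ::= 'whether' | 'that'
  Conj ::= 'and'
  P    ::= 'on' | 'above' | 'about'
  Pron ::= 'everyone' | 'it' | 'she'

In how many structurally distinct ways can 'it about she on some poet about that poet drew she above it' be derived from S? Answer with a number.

10

Two of the 10 distinct bracketings:
[S [NP [NP [Pron it]] [PP [P about] [NP [NP [Pron she]] [PP [P on] [NP [NP [Det some] [N poet]] [PP [P about] [NP [Det that] [N poet]]]]]]]] [VP [V drew] [NP [NP [Pron she]] [PP [P above] [NP [Pron it]]]]]]
[S [NP [NP [Pron it]] [PP [P about] [NP [NP [Pron she]] [PP [P on] [NP [NP [Det some] [N poet]] [PP [P about] [NP [Det that] [N poet]]]]]]]] [VP [VP [V drew] [NP [Pron she]]] [PP [P above] [NP [Pron it]]]]]
The difference turns on whether VP → VP PP is used at the relevant span, versus an alternative expansion of VP.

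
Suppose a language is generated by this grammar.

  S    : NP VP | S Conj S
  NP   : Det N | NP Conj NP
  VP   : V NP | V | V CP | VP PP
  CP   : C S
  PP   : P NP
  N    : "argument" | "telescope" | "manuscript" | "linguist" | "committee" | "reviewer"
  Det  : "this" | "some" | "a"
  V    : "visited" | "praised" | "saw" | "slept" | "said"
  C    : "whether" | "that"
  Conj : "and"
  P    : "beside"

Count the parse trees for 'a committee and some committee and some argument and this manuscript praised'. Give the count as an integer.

5

Two of the 5 distinct bracketings:
[S [NP [NP [Det a] [N committee]] [Conj and] [NP [NP [Det some] [N committee]] [Conj and] [NP [NP [Det some] [N argument]] [Conj and] [NP [Det this] [N manuscript]]]]] [VP [V praised]]]
[S [NP [NP [Det a] [N committee]] [Conj and] [NP [NP [NP [Det some] [N committee]] [Conj and] [NP [Det some] [N argument]]] [Conj and] [NP [Det this] [N manuscript]]]] [VP [V praised]]]
The trees differ in how a recursive rule is bracketed over the same span.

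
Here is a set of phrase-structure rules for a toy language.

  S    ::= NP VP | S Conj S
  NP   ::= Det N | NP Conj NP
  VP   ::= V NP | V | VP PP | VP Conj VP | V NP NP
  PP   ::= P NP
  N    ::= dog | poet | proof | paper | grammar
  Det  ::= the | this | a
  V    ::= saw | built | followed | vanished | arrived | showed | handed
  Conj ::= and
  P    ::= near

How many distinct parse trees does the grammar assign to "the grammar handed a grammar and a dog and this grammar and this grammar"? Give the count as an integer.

5

Two of the 5 distinct bracketings:
[S [NP [Det the] [N grammar]] [VP [V handed] [NP [NP [Det a] [N grammar]] [Conj and] [NP [NP [Det a] [N dog]] [Conj and] [NP [NP [Det this] [N grammar]] [Conj and] [NP [Det this] [N grammar]]]]]]]
[S [NP [Det the] [N grammar]] [VP [V handed] [NP [NP [Det a] [N grammar]] [Conj and] [NP [NP [NP [Det a] [N dog]] [Conj and] [NP [Det this] [N grammar]]] [Conj and] [NP [Det this] [N grammar]]]]]]
The trees differ in how a recursive rule is bracketed over the same span.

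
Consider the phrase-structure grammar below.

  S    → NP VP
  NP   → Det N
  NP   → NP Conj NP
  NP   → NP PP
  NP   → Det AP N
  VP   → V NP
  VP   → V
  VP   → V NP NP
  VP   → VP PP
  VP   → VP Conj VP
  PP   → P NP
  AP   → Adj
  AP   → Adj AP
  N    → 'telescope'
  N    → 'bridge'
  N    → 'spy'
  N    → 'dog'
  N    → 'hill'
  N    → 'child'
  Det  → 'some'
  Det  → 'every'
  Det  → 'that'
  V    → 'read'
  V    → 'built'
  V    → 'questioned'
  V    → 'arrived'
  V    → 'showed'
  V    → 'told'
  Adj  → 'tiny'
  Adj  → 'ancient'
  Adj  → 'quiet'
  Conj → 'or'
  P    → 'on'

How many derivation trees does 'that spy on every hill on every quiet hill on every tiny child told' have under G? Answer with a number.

5

Two of the 5 distinct bracketings:
[S [NP [NP [Det that] [N spy]] [PP [P on] [NP [NP [Det every] [N hill]] [PP [P on] [NP [NP [Det every] [AP [Adj quiet]] [N hill]] [PP [P on] [NP [Det every] [AP [Adj tiny]] [N child]]]]]]]] [VP [V told]]]
[S [NP [NP [Det that] [N spy]] [PP [P on] [NP [NP [NP [Det every] [N hill]] [PP [P on] [NP [Det every] [AP [Adj quiet]] [N hill]]]] [PP [P on] [NP [Det every] [AP [Adj tiny]] [N child]]]]]] [VP [V told]]]
The trees differ in how a recursive rule is bracketed over the same span.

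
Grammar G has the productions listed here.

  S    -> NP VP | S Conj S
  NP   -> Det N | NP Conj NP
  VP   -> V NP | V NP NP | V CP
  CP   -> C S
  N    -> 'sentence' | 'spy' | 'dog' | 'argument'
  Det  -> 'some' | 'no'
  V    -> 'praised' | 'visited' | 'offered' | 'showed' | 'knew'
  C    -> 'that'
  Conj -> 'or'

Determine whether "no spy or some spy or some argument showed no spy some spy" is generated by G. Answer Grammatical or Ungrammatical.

S
  NP
    NP
      Det: no
      N: spy
    Conj: or
    NP
      NP
        Det: some
        N: spy
      Conj: or
      NP
        Det: some
        N: argument
  VP
    V: showed
    NP
      Det: no
      N: spy
    NP
      Det: some
      N: spy
Every word is introduced by a lexical rule and the phrasal rules combine the resulting categories into a single S.

Grammatical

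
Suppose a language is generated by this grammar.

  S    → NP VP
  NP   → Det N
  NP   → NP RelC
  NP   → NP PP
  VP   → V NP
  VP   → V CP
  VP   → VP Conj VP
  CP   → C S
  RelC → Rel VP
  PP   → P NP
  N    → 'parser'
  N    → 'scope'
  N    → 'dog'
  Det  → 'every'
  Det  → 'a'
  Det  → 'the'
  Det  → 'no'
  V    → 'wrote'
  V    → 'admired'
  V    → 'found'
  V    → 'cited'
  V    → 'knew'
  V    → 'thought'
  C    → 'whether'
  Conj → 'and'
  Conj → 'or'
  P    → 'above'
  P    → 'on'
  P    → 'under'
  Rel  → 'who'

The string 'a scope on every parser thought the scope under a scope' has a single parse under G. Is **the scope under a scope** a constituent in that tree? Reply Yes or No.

Yes

[S [NP [NP [Det a] [N scope]] [PP [P on] [NP [Det every] [N parser]]]] [VP [V thought] [NP [NP [Det the] [N scope]] [PP [P under] [NP [Det a] [N scope]]]]]]
The words 'the scope under a scope' are exhaustively dominated by a single NP node (built by NP → NP PP), so they form a constituent.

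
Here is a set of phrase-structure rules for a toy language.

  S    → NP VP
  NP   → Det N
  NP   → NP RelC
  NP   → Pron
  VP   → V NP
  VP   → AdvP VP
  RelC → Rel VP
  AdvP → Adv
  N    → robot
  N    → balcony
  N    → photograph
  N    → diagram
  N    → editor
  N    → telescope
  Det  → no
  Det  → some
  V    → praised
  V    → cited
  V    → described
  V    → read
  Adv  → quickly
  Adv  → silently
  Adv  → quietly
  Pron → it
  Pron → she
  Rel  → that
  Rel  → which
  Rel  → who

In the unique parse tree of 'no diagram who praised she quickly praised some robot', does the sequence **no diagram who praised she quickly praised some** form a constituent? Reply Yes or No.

No

[S [NP [NP [Det no] [N diagram]] [RelC [Rel who] [VP [V praised] [NP [Pron she]]]]] [VP [AdvP [Adv quickly]] [VP [V praised] [NP [Det some] [N robot]]]]]
The smallest constituent containing 'no diagram who praised she quickly praised some' is the S spanning 'no diagram who praised she quickly praised some robot'; no single node in the tree dominates exactly the given words.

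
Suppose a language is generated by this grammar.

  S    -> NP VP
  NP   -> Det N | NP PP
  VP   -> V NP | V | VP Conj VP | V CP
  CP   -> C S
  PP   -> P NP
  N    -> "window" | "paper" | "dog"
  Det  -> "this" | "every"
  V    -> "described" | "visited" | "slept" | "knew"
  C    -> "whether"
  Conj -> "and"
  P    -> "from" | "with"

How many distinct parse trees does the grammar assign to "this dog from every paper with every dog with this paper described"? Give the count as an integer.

5

Two of the 5 distinct bracketings:
[S [NP [NP [Det this] [N dog]] [PP [P from] [NP [NP [Det every] [N paper]] [PP [P with] [NP [NP [Det every] [N dog]] [PP [P with] [NP [Det this] [N paper]]]]]]]] [VP [V described]]]
[S [NP [NP [Det this] [N dog]] [PP [P from] [NP [NP [NP [Det every] [N paper]] [PP [P with] [NP [Det every] [N dog]]]] [PP [P with] [NP [Det this] [N paper]]]]]] [VP [V described]]]
The trees differ in how a recursive rule is bracketed over the same span.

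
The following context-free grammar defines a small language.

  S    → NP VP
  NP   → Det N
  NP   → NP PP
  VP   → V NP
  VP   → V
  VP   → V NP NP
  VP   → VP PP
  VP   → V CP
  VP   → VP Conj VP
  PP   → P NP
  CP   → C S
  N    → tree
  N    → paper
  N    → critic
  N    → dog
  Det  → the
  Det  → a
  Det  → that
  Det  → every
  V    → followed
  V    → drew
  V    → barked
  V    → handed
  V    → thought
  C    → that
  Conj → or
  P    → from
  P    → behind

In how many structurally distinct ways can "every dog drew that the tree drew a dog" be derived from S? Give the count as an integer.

[S [NP [Det every] [N dog]] [VP [V drew] [CP [C that] [S [NP [Det the] [N tree]] [VP [V drew] [NP [Det a] [N dog]]]]]]]
No rule offers an alternative attachment or grouping for any span, so this is the only derivation.

1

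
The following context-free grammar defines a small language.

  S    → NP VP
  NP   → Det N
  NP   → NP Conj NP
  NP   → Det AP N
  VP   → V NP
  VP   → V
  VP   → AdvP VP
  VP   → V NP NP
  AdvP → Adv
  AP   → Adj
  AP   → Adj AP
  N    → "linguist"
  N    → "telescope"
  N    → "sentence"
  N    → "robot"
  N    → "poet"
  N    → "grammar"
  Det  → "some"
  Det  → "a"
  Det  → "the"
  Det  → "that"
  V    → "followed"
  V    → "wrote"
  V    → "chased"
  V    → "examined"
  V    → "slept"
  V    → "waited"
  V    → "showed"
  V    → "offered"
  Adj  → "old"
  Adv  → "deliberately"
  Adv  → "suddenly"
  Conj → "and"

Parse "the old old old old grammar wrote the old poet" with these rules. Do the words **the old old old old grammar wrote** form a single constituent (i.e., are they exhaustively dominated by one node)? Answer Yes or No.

No

[S [NP [Det the] [AP [Adj old] [AP [Adj old] [AP [Adj old] [AP [Adj old]]]]] [N grammar]] [VP [V wrote] [NP [Det the] [AP [Adj old]] [N poet]]]]
The smallest constituent containing 'the old old old old grammar wrote' is the S spanning 'the old old old old grammar wrote the old poet'; no single node in the tree dominates exactly the given words.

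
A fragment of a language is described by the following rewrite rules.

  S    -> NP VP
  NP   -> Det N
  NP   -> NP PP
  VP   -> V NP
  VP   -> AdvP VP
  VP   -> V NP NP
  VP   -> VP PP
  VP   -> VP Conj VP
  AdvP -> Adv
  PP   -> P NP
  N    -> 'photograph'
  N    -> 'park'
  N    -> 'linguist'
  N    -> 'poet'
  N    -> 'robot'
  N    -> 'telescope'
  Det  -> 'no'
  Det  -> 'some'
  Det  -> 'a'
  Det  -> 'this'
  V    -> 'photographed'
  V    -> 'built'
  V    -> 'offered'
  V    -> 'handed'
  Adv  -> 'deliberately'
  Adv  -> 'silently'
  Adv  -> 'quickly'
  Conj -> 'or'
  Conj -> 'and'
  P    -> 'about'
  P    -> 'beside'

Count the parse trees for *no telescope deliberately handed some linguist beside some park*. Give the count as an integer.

Two of the 3 distinct bracketings:
[S [NP [Det no] [N telescope]] [VP [AdvP [Adv deliberately]] [VP [V handed] [NP [NP [Det some] [N linguist]] [PP [P beside] [NP [Det some] [N park]]]]]]]
[S [NP [Det no] [N telescope]] [VP [AdvP [Adv deliberately]] [VP [VP [V handed] [NP [Det some] [N linguist]]] [PP [P beside] [NP [Det some] [N park]]]]]]
The difference turns on whether NP → NP PP is used at the relevant span, versus an alternative expansion of NP.

3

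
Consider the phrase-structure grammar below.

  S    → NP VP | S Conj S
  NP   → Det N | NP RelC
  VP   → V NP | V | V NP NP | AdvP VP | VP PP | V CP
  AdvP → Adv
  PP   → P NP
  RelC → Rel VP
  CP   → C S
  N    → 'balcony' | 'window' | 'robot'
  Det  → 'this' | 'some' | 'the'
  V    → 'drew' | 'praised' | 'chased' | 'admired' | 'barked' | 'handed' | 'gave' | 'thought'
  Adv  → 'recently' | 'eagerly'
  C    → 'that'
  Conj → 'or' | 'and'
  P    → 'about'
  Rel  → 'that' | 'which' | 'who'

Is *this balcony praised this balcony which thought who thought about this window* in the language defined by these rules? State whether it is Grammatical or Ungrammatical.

Grammatical

S
  NP
    Det: this
    N: balcony
  VP
    V: praised
    NP
      NP
        NP
          Det: this
          N: balcony
        RelC
          Rel: which
          VP
            V: thought
      RelC
        Rel: who
        VP
          VP
            V: thought
          PP
            P: about
            NP
              Det: this
              N: window
The bracketing above is licensed at every node by one of the given productions, with S at the root.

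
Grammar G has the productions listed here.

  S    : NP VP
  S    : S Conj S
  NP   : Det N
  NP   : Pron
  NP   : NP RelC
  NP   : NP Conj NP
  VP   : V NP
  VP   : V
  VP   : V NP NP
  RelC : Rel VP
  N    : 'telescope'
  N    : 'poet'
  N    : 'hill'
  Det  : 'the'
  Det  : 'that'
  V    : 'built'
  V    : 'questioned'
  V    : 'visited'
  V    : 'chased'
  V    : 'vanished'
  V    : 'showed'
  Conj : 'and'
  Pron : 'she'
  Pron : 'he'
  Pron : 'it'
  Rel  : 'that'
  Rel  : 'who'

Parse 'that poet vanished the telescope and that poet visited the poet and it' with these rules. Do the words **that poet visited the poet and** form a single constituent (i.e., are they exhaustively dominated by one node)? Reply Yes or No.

[S [S [NP [Det that] [N poet]] [VP [V vanished] [NP [Det the] [N telescope]]]] [Conj and] [S [NP [Det that] [N poet]] [VP [V visited] [NP [NP [Det the] [N poet]] [Conj and] [NP [Pron it]]]]]]
The smallest constituent containing 'that poet visited the poet and' is the S spanning 'that poet visited the poet and it'; no single node in the tree dominates exactly the given words.

No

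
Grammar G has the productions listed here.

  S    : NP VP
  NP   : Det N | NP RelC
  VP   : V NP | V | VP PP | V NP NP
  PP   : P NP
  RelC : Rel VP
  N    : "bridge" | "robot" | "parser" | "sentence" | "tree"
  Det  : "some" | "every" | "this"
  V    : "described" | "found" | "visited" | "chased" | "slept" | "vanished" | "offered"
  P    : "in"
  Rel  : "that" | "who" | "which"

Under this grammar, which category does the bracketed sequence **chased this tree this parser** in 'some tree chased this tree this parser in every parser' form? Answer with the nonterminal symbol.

VP

S
  NP
    Det: some
    N: tree
  VP
    VP
      V: chased
      NP
        Det: this
        N: tree
      NP
        Det: this
        N: parser
    PP
      P: in
      NP
        Det: every
        N: parser
The span 'chased this tree this parser' is the VP node built by VP → V NP NP.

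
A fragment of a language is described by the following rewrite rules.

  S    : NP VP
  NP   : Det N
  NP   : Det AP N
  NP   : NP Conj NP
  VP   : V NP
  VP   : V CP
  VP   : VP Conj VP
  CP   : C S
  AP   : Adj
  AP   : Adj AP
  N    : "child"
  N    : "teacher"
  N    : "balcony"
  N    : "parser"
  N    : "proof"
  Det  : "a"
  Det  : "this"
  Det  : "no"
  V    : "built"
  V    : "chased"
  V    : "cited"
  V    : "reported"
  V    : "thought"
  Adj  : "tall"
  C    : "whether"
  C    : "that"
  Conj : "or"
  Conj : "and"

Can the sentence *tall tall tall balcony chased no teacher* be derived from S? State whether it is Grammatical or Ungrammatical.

For S → NP VP, no prefix of the string parses as an NP.

Ungrammatical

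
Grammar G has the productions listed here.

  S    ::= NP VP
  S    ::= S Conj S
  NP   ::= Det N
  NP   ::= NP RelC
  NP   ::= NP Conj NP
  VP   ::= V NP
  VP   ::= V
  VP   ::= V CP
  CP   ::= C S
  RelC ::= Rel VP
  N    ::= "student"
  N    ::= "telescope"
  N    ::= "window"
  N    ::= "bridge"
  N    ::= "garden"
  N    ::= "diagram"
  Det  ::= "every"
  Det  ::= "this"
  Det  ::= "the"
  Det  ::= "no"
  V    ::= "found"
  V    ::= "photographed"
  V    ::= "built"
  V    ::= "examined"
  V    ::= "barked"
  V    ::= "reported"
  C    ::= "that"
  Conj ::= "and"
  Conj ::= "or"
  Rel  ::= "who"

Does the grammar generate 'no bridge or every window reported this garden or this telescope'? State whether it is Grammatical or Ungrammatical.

[S [NP [NP [Det no] [N bridge]] [Conj or] [NP [Det every] [N window]]] [VP [V reported] [NP [NP [Det this] [N garden]] [Conj or] [NP [Det this] [N telescope]]]]]
The bracketing above is licensed at every node by one of the given productions, with S at the root.

Grammatical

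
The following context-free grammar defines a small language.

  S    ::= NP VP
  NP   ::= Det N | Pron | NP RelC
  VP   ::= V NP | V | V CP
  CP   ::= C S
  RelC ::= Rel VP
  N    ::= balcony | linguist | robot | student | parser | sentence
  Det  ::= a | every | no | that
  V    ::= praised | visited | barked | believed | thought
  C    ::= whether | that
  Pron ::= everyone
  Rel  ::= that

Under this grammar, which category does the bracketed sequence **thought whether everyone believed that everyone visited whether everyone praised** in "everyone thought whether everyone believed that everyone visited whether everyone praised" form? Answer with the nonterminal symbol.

VP

[S [NP [Pron everyone]] [VP [V thought] [CP [C whether] [S [NP [Pron everyone]] [VP [V believed] [CP [C that] [S [NP [Pron everyone]] [VP [V visited] [CP [C whether] [S [NP [Pron everyone]] [VP [V praised]]]]]]]]]]]]
The span 'thought whether everyone believed that everyone visited whether everyone praised' is the VP node built by VP → V CP.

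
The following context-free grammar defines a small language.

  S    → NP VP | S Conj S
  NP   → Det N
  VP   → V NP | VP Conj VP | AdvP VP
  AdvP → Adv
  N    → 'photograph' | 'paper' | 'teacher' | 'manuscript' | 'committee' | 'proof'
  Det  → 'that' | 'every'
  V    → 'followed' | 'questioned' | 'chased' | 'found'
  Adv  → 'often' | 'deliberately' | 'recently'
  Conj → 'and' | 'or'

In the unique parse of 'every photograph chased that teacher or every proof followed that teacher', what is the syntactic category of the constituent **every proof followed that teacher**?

S
  S
    NP
      Det: every
      N: photograph
    VP
      V: chased
      NP
        Det: that
        N: teacher
  Conj: or
  S
    NP
      Det: every
      N: proof
    VP
      V: followed
      NP
        Det: that
        N: teacher
The span 'every proof followed that teacher' is the S node built by S → NP VP.

S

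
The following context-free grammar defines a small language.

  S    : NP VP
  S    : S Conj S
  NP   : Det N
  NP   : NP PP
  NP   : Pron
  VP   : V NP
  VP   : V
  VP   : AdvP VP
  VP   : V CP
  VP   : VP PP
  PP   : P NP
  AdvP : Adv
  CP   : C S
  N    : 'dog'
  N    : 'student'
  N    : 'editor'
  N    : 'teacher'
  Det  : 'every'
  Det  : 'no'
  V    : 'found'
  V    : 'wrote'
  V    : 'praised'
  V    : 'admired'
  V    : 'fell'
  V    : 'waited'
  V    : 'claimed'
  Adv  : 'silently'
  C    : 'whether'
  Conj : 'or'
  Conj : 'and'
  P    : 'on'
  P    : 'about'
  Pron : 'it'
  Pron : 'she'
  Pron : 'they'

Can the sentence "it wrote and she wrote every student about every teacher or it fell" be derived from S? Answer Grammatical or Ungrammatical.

Grammatical

[S [S [NP [Pron it]] [VP [V wrote]]] [Conj and] [S [S [NP [Pron she]] [VP [V wrote] [NP [NP [Det every] [N student]] [PP [P about] [NP [Det every] [N teacher]]]]]] [Conj or] [S [NP [Pron it]] [VP [V fell]]]]]
The bracketing above is licensed at every node by one of the given productions, with S at the root.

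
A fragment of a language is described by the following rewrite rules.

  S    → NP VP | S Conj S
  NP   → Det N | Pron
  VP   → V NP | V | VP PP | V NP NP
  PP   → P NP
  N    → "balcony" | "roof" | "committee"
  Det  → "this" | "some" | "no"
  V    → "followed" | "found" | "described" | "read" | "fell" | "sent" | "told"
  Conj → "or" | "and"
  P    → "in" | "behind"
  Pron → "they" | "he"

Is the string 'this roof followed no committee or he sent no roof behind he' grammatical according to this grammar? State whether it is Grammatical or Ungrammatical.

S
  S
    NP
      Det: this
      N: roof
    VP
      V: followed
      NP
        Det: no
        N: committee
  Conj: or
  S
    NP
      Pron: he
    VP
      VP
        V: sent
        NP
          Det: no
          N: roof
      PP
        P: behind
        NP
          Pron: he
Every word is introduced by a lexical rule and the phrasal rules combine the resulting categories into a single S.

Grammatical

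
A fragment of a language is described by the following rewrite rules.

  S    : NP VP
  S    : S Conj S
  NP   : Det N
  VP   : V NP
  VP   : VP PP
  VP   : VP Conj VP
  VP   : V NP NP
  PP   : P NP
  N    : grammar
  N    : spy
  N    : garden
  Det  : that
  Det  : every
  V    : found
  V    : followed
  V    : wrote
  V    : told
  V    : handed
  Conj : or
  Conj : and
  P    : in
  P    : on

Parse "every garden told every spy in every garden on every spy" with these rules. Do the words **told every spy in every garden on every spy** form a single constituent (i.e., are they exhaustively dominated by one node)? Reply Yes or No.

Yes

[S [NP [Det every] [N garden]] [VP [VP [VP [V told] [NP [Det every] [N spy]]] [PP [P in] [NP [Det every] [N garden]]]] [PP [P on] [NP [Det every] [N spy]]]]]
The words 'told every spy in every garden on every spy' are exhaustively dominated by a single VP node (built by VP → VP PP), so they form a constituent.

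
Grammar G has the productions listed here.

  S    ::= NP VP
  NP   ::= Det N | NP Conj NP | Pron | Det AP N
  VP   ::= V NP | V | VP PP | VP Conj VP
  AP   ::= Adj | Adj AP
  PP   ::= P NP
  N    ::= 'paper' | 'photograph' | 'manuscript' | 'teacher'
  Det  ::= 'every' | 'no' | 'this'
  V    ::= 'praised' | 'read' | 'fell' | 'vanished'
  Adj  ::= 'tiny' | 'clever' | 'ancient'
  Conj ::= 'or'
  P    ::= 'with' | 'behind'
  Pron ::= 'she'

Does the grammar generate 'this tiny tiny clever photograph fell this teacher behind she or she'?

Grammatical

S
  NP
    Det: this
    AP
      Adj: tiny
      AP
        Adj: tiny
        AP
          Adj: clever
    N: photograph
  VP
    VP
      V: fell
      NP
        Det: this
        N: teacher
    PP
      P: behind
      NP
        NP
          Pron: she
        Conj: or
        NP
          Pron: she
Each bracket corresponds to one application of a listed rule, so the string is derivable from S.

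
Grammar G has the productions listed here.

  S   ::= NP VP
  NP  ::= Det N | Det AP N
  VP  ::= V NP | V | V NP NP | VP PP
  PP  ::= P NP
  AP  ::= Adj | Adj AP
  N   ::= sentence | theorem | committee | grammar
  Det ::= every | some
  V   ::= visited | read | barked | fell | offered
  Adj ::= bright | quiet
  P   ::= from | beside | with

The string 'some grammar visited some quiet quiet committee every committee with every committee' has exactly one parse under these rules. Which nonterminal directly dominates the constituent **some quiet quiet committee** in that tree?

VP

S
  NP
    Det: some
    N: grammar
  VP
    VP
      V: visited
      NP
        Det: some
        AP
          Adj: quiet
          AP
            Adj: quiet
        N: committee
      NP
        Det: every
        N: committee
    PP
      P: with
      NP
        Det: every
        N: committee
The span 'some quiet quiet committee' is the NP node built by NP → Det AP N.
Its mother is the VP built by VP → V NP NP.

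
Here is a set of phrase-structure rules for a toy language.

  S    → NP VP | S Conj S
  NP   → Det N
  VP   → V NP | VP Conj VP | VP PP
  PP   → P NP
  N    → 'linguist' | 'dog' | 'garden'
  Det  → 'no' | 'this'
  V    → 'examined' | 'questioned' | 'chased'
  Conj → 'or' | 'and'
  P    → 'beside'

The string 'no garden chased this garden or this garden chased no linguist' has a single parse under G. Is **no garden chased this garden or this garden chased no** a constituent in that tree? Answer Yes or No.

[S [S [NP [Det no] [N garden]] [VP [V chased] [NP [Det this] [N garden]]]] [Conj or] [S [NP [Det this] [N garden]] [VP [V chased] [NP [Det no] [N linguist]]]]]
The smallest constituent containing 'no garden chased this garden or this garden chased no' is the S spanning 'no garden chased this garden or this garden chased no linguist'; no single node in the tree dominates exactly the given words.

No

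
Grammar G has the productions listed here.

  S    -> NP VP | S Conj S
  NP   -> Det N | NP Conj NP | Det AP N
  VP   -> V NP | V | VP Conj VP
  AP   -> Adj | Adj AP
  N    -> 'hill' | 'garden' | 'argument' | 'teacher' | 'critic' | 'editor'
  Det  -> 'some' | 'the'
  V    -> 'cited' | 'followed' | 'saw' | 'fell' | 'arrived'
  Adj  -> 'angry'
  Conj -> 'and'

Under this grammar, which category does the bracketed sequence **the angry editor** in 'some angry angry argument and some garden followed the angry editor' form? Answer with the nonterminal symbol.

NP

[S [NP [NP [Det some] [AP [Adj angry] [AP [Adj angry]]] [N argument]] [Conj and] [NP [Det some] [N garden]]] [VP [V followed] [NP [Det the] [AP [Adj angry]] [N editor]]]]
The span 'the angry editor' is the NP node built by NP → Det AP N.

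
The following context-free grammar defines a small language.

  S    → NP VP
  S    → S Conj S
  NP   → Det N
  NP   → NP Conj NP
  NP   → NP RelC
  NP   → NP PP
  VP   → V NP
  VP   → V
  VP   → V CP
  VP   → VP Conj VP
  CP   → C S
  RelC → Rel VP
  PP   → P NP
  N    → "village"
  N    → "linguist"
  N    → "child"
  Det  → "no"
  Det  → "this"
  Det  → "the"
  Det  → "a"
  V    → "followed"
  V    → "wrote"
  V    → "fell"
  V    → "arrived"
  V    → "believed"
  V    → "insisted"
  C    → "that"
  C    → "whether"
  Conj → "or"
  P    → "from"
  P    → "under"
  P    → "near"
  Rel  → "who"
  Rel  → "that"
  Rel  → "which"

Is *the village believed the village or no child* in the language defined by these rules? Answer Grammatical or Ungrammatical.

[S [NP [Det the] [N village]] [VP [V believed] [NP [NP [Det the] [N village]] [Conj or] [NP [Det no] [N child]]]]]
Each bracket corresponds to one application of a listed rule, so the string is derivable from S.

Grammatical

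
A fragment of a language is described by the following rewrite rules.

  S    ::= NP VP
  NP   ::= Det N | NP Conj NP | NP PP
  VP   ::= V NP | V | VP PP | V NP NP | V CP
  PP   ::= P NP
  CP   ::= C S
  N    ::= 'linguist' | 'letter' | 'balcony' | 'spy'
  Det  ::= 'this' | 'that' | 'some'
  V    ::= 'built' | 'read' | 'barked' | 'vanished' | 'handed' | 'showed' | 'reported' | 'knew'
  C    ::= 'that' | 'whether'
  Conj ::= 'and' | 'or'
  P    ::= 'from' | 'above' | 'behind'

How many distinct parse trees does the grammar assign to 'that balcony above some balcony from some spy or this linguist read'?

5

Two of the 5 distinct bracketings:
[S [NP [NP [NP [Det that] [N balcony]] [PP [P above] [NP [NP [Det some] [N balcony]] [PP [P from] [NP [Det some] [N spy]]]]]] [Conj or] [NP [Det this] [N linguist]]] [VP [V read]]]
[S [NP [NP [NP [NP [Det that] [N balcony]] [PP [P above] [NP [Det some] [N balcony]]]] [PP [P from] [NP [Det some] [N spy]]]] [Conj or] [NP [Det this] [N linguist]]] [VP [V read]]]
The trees differ in how a recursive rule is bracketed over the same span.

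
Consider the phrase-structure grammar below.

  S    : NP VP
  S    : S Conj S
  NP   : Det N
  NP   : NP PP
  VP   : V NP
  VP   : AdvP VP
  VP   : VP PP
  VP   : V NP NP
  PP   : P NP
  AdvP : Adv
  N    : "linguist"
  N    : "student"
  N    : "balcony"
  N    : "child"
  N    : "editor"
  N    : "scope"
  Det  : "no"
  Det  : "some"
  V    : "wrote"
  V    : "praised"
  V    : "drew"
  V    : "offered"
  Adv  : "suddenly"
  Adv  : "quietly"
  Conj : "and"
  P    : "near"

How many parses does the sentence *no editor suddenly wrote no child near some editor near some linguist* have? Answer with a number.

9

Two of the 9 distinct bracketings:
[S [NP [Det no] [N editor]] [VP [AdvP [Adv suddenly]] [VP [V wrote] [NP [NP [Det no] [N child]] [PP [P near] [NP [NP [Det some] [N editor]] [PP [P near] [NP [Det some] [N linguist]]]]]]]]]
[S [NP [Det no] [N editor]] [VP [AdvP [Adv suddenly]] [VP [V wrote] [NP [NP [NP [Det no] [N child]] [PP [P near] [NP [Det some] [N editor]]]] [PP [P near] [NP [Det some] [N linguist]]]]]]]
The trees differ in how a recursive rule is bracketed over the same span.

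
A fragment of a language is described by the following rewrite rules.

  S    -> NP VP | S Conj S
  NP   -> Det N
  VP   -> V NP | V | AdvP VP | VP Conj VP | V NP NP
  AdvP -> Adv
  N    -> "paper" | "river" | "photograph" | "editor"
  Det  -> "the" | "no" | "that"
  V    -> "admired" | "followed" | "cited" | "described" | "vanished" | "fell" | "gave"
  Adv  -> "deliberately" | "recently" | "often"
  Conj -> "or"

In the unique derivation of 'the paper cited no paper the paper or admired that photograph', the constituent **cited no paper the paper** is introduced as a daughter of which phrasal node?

VP

S
  NP
    Det: the
    N: paper
  VP
    VP
      V: cited
      NP
        Det: no
        N: paper
      NP
        Det: the
        N: paper
    Conj: or
    VP
      V: admired
      NP
        Det: that
        N: photograph
The span 'cited no paper the paper' is the VP node built by VP → V NP NP.
Its mother is the VP built by VP → VP Conj VP.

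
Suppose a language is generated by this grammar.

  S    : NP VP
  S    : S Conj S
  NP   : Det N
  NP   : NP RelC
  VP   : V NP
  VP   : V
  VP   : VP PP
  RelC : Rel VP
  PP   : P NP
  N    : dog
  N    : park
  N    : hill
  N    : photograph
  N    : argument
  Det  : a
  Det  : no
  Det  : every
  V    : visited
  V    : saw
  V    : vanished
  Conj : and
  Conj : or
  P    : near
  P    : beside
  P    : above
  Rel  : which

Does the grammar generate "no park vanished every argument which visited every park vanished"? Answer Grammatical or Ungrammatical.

For S → NP VP, the only prefix that parses as NP is 'no park', but the remainder 'vanished every argument which visited every park vanished' is not a VP under these rules. The alternative S rule S → S Conj S likewise has no satisfying split.

Ungrammatical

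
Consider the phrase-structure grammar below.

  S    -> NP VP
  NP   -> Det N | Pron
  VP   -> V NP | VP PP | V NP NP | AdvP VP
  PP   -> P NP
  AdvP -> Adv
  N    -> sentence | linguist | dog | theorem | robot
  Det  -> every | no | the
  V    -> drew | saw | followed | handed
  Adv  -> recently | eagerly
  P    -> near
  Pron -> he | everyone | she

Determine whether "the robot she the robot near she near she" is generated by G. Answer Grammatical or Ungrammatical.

For S → NP VP, the only prefix that parses as NP is 'the robot', but the remainder 'she the robot near she near she' is not a VP under these rules.

Ungrammatical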